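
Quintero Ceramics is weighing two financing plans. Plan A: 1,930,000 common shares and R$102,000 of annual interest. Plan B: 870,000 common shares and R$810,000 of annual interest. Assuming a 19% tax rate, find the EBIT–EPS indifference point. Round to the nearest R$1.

At indifference, (EBIT − 102,000)(1 − t)/1,930,000 = (EBIT − 810,000)(1 − t)/870,000.
Cancelling (1 − t) and cross-multiplying: 870,000·(EBIT − 102,000) = 1,930,000·(EBIT − 810,000).
Solving, EBIT = (810,000·1,930,000 − 102,000·870,000) / (1,930,000 − 870,000) = 1,474,560,000,000 / 1,060,000 = 1,391,094.34.

R$1,391,094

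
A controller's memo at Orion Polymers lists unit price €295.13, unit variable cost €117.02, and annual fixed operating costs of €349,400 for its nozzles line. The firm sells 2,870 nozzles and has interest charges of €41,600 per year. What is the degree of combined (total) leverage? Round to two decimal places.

Total contribution margin = 2,870 × €178.11 = €511,175.70.
Operating income = contribution − fixed costs = €511,175.70 − €349,400 = €161,775.70. Interest = €41,600.00, so EBIT − I = €120,175.70.
DCL = contribution ÷ (EBIT − I) = €511,175.70 ÷ €120,175.70 = 4.2536.

4.25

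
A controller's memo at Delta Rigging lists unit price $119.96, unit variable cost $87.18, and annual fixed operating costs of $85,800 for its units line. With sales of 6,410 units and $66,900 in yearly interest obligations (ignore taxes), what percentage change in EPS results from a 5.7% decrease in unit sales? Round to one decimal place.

Total contribution margin = 6,410 × $32.78 = $210,119.80.
Operating income = contribution − fixed costs = $210,119.80 − $85,800 = $124,319.80.
After interest of $66,900.00, pre-tax earnings = $57,419.80.
Degree of combined leverage = contribution ÷ (EBIT − I) = $210,119.80 ÷ $57,419.80 = 3.6594.
EPS therefore changes by 3.6594 × (-5.7%) = -20.9%.

-20.9%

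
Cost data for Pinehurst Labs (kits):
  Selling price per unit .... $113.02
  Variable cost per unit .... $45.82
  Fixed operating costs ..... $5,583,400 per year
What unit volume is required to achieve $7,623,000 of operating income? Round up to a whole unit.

196,524 kits

Contribution margin per unit = $113.02 − $45.82 = $67.20.
Required volume = (fixed costs + target profit) ÷ CM = ($5,583,400 + $7,623,000) ÷ $67.20 = 196,523.81, so 196,524 kits.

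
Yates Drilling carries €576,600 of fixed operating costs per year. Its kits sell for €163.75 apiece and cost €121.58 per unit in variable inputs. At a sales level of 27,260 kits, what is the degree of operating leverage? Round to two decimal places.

2.01

At 27,260 units, contribution = 27,260 × €42.17 = €1,149,554.20.
Subtracting fixed costs: EBIT = €1,149,554.20 − €576,600 = €572,954.20.
DOL = contribution ÷ EBIT = €1,149,554.20 ÷ €572,954.20 = 2.0064.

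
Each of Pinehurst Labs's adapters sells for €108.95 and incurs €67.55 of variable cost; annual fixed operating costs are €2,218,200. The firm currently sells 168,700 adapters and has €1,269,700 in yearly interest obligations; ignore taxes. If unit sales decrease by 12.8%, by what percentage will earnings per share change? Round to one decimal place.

-25.6%

Contribution at this volume is 168,700 × €41.40 = €6,984,180.00.
EBIT = €6,984,180.00 − €2,218,200 = €4,765,980.00.
Interest = €1,269,700.00, so EBIT − I = €3,496,280.00.
DCL = total CM / (EBIT − I) = €6,984,180.00 / €3,496,280.00 = 1.9976.
%ΔEPS = DCL × %ΔSales = 1.9976 × -12.8% = -25.6%.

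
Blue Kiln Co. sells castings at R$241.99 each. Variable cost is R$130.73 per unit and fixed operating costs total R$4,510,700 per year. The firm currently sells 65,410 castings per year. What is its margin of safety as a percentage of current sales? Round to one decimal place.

38.0%

Unit CM = price − variable cost = R$241.99 − R$130.73 = R$111.26. Break-even units = R$4,510,700 ÷ R$111.26 = 40,541.97; break-even revenue = 40,541.97 × R$241.99 = R$9,810,752.23.
Current sales = 65,410 × R$241.99 = R$15,828,565.90.
Margin of safety = (R$15,828,565.90 − R$9,810,752.23) ÷ R$15,828,565.90 = 38.0%.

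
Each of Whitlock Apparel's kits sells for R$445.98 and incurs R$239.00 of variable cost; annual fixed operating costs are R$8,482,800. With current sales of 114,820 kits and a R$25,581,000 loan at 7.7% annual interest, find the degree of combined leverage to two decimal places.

1.79

Total contribution margin = 114,820 × R$206.98 = R$23,765,443.60.
EBIT = R$23,765,443.60 − R$8,482,800 = R$15,282,643.60. Interest = R$1,969,737.00, so EBIT − I = R$13,312,906.60.
Degree of total leverage = total CM / (EBIT − interest) = R$23,765,443.60 / R$13,312,906.60 = 1.7851.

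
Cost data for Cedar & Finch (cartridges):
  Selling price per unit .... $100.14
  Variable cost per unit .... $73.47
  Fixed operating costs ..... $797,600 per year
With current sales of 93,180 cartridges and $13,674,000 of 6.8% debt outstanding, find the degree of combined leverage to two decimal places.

3.28

Total contribution margin = 93,180 × $26.67 = $2,485,110.60.
EBIT = $2,485,110.60 − $797,600 = $1,687,510.60. Interest = $929,832.00, so EBIT − I = $757,678.60.
Degree of total leverage = total CM / (EBIT − interest) = $2,485,110.60 / $757,678.60 = 3.2799.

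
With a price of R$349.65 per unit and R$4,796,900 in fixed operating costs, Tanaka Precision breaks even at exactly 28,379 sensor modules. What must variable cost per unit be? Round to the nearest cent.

R$180.62

At break-even, FC = Q × (P − VC), so P − VC = R$4,796,900 ÷ 28,379 = R$169.0299.
Variable cost per unit = R$349.65 − R$169.0299 = R$180.62.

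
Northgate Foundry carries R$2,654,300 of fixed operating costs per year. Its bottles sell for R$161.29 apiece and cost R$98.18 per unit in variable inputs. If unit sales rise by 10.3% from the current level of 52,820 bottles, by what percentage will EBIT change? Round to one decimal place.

+50.6%

Contribution at this volume is 52,820 × R$63.11 = R$3,333,470.20.
Subtracting fixed costs: EBIT = R$3,333,470.20 − R$2,654,300 = R$679,170.20.
Degree of operating leverage = R$3,333,470.20 / R$679,170.20 = 4.9082.
Operating income changes by 4.9082 × +10.3% = +50.6%.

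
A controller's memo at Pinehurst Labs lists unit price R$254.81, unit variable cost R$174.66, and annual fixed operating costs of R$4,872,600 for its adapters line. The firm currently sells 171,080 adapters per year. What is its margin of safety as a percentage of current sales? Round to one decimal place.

Unit CM = price − variable cost = R$254.81 − R$174.66 = R$80.15. Break-even units = R$4,872,600 ÷ R$80.15 = 60,793.51; break-even revenue = 60,793.51 × R$254.81 = R$15,490,794.83.
Current sales = 171,080 × R$254.81 = R$43,592,894.80.
Margin of safety = (R$43,592,894.80 − R$15,490,794.83) ÷ R$43,592,894.80 = 64.5%.

64.5%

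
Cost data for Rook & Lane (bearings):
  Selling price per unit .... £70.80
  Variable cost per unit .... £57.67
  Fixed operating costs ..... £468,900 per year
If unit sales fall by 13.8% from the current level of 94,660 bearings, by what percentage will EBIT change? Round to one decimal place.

Contribution at this volume is 94,660 × £13.13 = £1,242,885.80.
Subtracting fixed costs: EBIT = £1,242,885.80 − £468,900 = £773,985.80.
So DOL = total CM / EBIT = £1,242,885.80 / £773,985.80 = 1.6058.
So EBIT moves 1.6058 × (-13.8%) = -22.2%.

-22.2%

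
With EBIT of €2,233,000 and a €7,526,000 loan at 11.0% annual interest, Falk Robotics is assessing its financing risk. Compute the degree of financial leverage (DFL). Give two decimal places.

1.59

Annual interest charges come to €827,860.00.
DFL = EBIT ÷ (EBIT − I) = €2,233,000 ÷ (€2,233,000 − €827,860.00) = €2,233,000 ÷ €1,405,140.00 = 1.5892.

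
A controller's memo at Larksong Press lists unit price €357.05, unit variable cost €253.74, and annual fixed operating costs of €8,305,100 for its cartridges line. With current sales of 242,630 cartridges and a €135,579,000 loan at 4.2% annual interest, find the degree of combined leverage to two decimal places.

2.27

Total contribution margin = 242,630 × €103.31 = €25,066,105.30.
Subtracting fixed costs: EBIT = €25,066,105.30 − €8,305,100 = €16,761,005.30. Interest = €5,694,318.00, so EBIT − I = €11,066,687.30.
Degree of total leverage = total CM / (EBIT − interest) = €25,066,105.30 / €11,066,687.30 = 2.2650.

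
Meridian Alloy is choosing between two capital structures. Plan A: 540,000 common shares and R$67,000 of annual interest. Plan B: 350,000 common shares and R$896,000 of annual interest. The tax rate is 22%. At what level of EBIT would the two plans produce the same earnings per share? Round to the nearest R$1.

R$2,423,105

At indifference, (EBIT − 67,000)(1 − t)/540,000 = (EBIT − 896,000)(1 − t)/350,000.
Cancelling (1 − t) and cross-multiplying: 350,000·(EBIT − 67,000) = 540,000·(EBIT − 896,000).
Solving, EBIT = (896,000·540,000 − 67,000·350,000) / (540,000 − 350,000) = 460,390,000,000 / 190,000 = 2,423,105.26.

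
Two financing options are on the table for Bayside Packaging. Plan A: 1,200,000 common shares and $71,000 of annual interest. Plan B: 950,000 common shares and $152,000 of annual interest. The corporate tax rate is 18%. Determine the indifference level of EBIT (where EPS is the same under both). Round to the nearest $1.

$459,800

Set EPS_A = EPS_B: (EBIT − $71,000)(1 − 0.18) ÷ 1,200,000 = (EBIT − $152,000)(1 − 0.18) ÷ 950,000.
Cancelling (1 − t) and cross-multiplying: 950,000·(EBIT − 71,000) = 1,200,000·(EBIT − 152,000).
Solving, EBIT = (152,000·1,200,000 − 71,000·950,000) / (1,200,000 − 950,000) = 114,950,000,000 / 250,000 = 459,800.00.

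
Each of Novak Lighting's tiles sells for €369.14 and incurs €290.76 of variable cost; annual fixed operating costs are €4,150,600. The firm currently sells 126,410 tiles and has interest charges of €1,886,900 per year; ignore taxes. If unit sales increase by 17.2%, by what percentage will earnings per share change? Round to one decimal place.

+44.0%

Total contribution margin = 126,410 × €78.38 = €9,908,015.80.
Operating income = contribution − fixed costs = €9,908,015.80 − €4,150,600 = €5,757,415.80.
Interest = €1,886,900.00, so EBIT − I = €3,870,515.80.
Degree of combined leverage = contribution ÷ (EBIT − I) = €9,908,015.80 ÷ €3,870,515.80 = 2.5599.
EPS therefore changes by 2.5599 × (+17.2%) = +44.0%.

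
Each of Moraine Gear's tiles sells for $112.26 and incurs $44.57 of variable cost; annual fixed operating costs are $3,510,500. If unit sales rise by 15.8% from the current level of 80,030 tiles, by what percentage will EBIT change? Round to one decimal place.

Total contribution margin = 80,030 × $67.69 = $5,417,230.70.
Subtracting fixed costs: EBIT = $5,417,230.70 − $3,510,500 = $1,906,730.70.
DOL = contribution ÷ EBIT = $5,417,230.70 ÷ $1,906,730.70 = 2.8411.
Operating income changes by 2.8411 × +15.8% = +44.9%.

+44.9%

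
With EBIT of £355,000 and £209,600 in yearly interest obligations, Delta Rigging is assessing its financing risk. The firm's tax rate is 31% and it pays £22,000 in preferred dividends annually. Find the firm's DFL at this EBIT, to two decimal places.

3.13

Interest = £209,600.00.
Pre-tax preferred-dividend burden = £22,000 ÷ (1 − 0.31) = £31,884.06.
DFL = EBIT ÷ [EBIT − I − D_p/(1−t)] = £355,000 ÷ [£355,000 − £209,600.00 − £31,884.06] = £355,000 ÷ £113,515.94 = 3.1273.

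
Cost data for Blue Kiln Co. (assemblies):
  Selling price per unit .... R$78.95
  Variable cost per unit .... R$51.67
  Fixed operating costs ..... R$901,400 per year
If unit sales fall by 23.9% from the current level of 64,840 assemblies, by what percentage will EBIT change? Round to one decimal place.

-48.7%

Contribution at this volume is 64,840 × R$27.28 = R$1,768,835.20.
EBIT = R$1,768,835.20 − R$901,400 = R$867,435.20.
Degree of operating leverage = R$1,768,835.20 / R$867,435.20 = 2.0392.
So EBIT moves 2.0392 × (-23.9%) = -48.7%.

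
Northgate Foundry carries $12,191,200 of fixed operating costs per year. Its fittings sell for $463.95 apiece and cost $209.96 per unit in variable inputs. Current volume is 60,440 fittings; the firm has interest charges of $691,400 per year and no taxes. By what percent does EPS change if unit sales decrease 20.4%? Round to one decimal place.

Total contribution margin = 60,440 × $253.99 = $15,351,155.60.
Operating income = contribution − fixed costs = $15,351,155.60 − $12,191,200 = $3,159,955.60.
Interest = $691,400.00, so EBIT − I = $2,468,555.60.
DCL = total CM / (EBIT − I) = $15,351,155.60 / $2,468,555.60 = 6.2187.
%ΔEPS = DCL × %ΔSales = 6.2187 × -20.4% = -126.9%.

-126.9%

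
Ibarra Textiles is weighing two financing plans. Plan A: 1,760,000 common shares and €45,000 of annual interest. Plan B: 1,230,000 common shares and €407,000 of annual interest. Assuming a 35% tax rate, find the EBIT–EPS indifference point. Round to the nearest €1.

€1,247,113

Set EPS_A = EPS_B: (EBIT − €45,000)(1 − 0.35) ÷ 1,760,000 = (EBIT − €407,000)(1 − 0.35) ÷ 1,230,000.
The (1 − t) factor cancels: (EBIT − 45,000) × 1,230,000 = (EBIT − 407,000) × 1,760,000.
EBIT × (1,760,000 − 1,230,000) = 407,000 × 1,760,000 − 45,000 × 1,230,000 = 660,970,000,000, so EBIT = 660,970,000,000 ÷ 530,000 = 1,247,113.21.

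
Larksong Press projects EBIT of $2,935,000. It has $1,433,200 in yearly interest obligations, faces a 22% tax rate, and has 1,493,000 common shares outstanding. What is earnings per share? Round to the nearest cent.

Interest = $1,433,200.00, so EBT = $2,935,000 − $1,433,200.00 = $1,501,800.00.
After tax at 22%: net income = $1,501,800.00 × 0.78 = $1,171,404.00.
Per share: $1,171,404.00 / 1,493,000 shares = $0.78.

$0.78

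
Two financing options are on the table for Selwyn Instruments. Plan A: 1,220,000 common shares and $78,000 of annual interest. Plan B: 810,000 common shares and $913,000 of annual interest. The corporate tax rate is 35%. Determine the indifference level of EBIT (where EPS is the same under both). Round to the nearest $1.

At indifference, (EBIT − 78,000)(1 − t)/1,220,000 = (EBIT − 913,000)(1 − t)/810,000.
The (1 − t) factor cancels: (EBIT − 78,000) × 810,000 = (EBIT − 913,000) × 1,220,000.
EBIT × (1,220,000 − 810,000) = 913,000 × 1,220,000 − 78,000 × 810,000 = 1,050,680,000,000, so EBIT = 1,050,680,000,000 ÷ 410,000 = 2,562,634.15.

$2,562,634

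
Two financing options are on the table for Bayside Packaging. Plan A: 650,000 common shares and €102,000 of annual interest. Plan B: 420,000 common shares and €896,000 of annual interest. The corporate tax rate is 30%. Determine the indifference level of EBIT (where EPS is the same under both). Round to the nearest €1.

€2,345,913

Set EPS_A = EPS_B: (EBIT − €102,000)(1 − 0.30) ÷ 650,000 = (EBIT − €896,000)(1 − 0.30) ÷ 420,000.
Cancelling (1 − t) and cross-multiplying: 420,000·(EBIT − 102,000) = 650,000·(EBIT − 896,000).
Solving, EBIT = (896,000·650,000 − 102,000·420,000) / (650,000 − 420,000) = 539,560,000,000 / 230,000 = 2,345,913.04.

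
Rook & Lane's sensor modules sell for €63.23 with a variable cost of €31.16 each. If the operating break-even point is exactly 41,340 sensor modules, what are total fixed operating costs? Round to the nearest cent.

Unit CM = price − variable cost = €63.23 − €31.16 = €32.07.
Fixed costs = break-even units × CM = 41,340 × €32.07 = €1,325,773.80.

€1,325,773.80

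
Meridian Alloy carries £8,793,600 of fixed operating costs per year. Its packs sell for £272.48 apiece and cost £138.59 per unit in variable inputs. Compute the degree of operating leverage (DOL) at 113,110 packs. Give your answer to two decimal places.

2.38

Contribution at this volume is 113,110 × £133.89 = £15,144,297.90.
EBIT = £15,144,297.90 − £8,793,600 = £6,350,697.90.
DOL = contribution ÷ EBIT = £15,144,297.90 ÷ £6,350,697.90 = 2.3847.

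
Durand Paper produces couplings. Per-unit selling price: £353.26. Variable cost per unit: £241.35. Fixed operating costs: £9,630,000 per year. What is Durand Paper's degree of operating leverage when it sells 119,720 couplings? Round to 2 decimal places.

3.56

At 119,720 units, contribution = 119,720 × £111.91 = £13,397,865.20.
EBIT = £13,397,865.20 − £9,630,000 = £3,767,865.20.
So DOL = total CM / EBIT = £13,397,865.20 / £3,767,865.20 = 3.5558.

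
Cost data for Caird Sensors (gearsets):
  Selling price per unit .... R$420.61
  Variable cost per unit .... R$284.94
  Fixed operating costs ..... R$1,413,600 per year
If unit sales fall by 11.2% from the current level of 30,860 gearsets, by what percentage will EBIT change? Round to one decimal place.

-16.9%

Contribution at this volume is 30,860 × R$135.67 = R$4,186,776.20.
Subtracting fixed costs: EBIT = R$4,186,776.20 − R$1,413,600 = R$2,773,176.20.
So DOL = total CM / EBIT = R$4,186,776.20 / R$2,773,176.20 = 1.5097.
Operating income changes by 1.5097 × -11.2% = -16.9%.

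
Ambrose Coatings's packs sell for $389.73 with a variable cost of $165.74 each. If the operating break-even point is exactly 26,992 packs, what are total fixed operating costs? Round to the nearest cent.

Unit CM = price − variable cost = $389.73 − $165.74 = $223.99.
Since BE = FC / CM, FC = 26,992 × $223.99 = $6,045,938.08.

$6,045,938.08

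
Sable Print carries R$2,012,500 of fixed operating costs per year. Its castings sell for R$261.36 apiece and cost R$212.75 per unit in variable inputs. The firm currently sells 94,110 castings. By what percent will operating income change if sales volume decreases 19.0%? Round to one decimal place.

-33.9%

Contribution at this volume is 94,110 × R$48.61 = R$4,574,687.10.
Subtracting fixed costs: EBIT = R$4,574,687.10 − R$2,012,500 = R$2,562,187.10.
DOL = contribution ÷ EBIT = R$4,574,687.10 ÷ R$2,562,187.10 = 1.7855.
%ΔEBIT = DOL × %ΔSales = 1.7855 × -19.0% = -33.9%.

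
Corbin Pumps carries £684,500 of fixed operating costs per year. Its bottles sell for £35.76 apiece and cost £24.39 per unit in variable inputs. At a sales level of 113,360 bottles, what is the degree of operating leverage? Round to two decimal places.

2.13

Total contribution margin = 113,360 × £11.37 = £1,288,903.20.
Operating income = contribution − fixed costs = £1,288,903.20 − £684,500 = £604,403.20.
So DOL = total CM / EBIT = £1,288,903.20 / £604,403.20 = 2.1325.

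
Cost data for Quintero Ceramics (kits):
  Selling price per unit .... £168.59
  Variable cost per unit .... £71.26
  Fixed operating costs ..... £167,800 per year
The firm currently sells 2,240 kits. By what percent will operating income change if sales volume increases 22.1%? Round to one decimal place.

+95.9%

At 2,240 units, contribution = 2,240 × £97.33 = £218,019.20.
Operating income = contribution − fixed costs = £218,019.20 − £167,800 = £50,219.20.
DOL = contribution ÷ EBIT = £218,019.20 ÷ £50,219.20 = 4.3414.
Operating income changes by 4.3414 × +22.1% = +95.9%.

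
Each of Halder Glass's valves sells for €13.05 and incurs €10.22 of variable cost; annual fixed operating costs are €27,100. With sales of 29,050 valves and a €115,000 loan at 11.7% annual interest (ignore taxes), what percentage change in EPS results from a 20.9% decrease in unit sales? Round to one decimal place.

At 29,050 units, contribution = 29,050 × €2.83 = €82,211.50.
Operating income = contribution − fixed costs = €82,211.50 − €27,100 = €55,111.50.
Interest = €13,455.00, so EBIT − I = €41,656.50.
Degree of combined leverage = contribution ÷ (EBIT − I) = €82,211.50 ÷ €41,656.50 = 1.9736.
%ΔEPS = DCL × %ΔSales = 1.9736 × -20.9% = -41.2%.

-41.2%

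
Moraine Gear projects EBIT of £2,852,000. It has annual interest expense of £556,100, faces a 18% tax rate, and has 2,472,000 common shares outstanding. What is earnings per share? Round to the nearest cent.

£0.76

Pre-tax income = £2,852,000 − £556,100.00 = £2,295,900.00.
After tax at 18%: net income = £2,295,900.00 × 0.82 = £1,882,638.00.
EPS = £1,882,638.00 ÷ 2,472,000 = £0.76.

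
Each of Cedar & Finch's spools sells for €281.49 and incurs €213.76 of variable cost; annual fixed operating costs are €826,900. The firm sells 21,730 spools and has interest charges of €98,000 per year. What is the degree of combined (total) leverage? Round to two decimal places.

Total contribution margin = 21,730 × €67.73 = €1,471,772.90.
EBIT = €1,471,772.90 − €826,900 = €644,872.90. Interest = €98,000.00.
DOL = €1,471,772.90 ÷ €644,872.90 = 2.2823; DFL = €644,872.90 ÷ €546,872.90 = 1.1792.
Combined leverage = 2.2823 × 1.1792 = 2.6913.

2.69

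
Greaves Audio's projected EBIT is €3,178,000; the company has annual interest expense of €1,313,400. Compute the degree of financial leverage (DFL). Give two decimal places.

1.70

Interest = €1,313,400.00.
Degree of financial leverage = EBIT / (EBIT − interest) = €3,178,000 / €1,864,600.00 = 1.7044.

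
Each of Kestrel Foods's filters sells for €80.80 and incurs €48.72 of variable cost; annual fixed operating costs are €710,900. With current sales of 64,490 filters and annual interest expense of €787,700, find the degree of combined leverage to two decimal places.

3.63

Contribution at this volume is 64,490 × €32.08 = €2,068,839.20.
Subtracting fixed costs: EBIT = €2,068,839.20 − €710,900 = €1,357,939.20. Interest = €787,700.00, so EBIT − I = €570,239.20.
Degree of total leverage = total CM / (EBIT − interest) = €2,068,839.20 / €570,239.20 = 3.6280.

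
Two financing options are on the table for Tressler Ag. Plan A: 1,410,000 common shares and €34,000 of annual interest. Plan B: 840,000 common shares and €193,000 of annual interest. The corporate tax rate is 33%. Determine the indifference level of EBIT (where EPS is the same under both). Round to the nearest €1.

At indifference, (EBIT − 34,000)(1 − t)/1,410,000 = (EBIT − 193,000)(1 − t)/840,000.
The (1 − t) factor cancels: (EBIT − 34,000) × 840,000 = (EBIT − 193,000) × 1,410,000.
EBIT × (1,410,000 − 840,000) = 193,000 × 1,410,000 − 34,000 × 840,000 = 243,570,000,000, so EBIT = 243,570,000,000 ÷ 570,000 = 427,315.79.

€427,316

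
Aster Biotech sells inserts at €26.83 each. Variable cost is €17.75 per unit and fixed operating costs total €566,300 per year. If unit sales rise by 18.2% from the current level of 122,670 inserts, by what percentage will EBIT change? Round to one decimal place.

+37.0%

Contribution at this volume is 122,670 × €9.08 = €1,113,843.60.
EBIT = €1,113,843.60 − €566,300 = €547,543.60.
Degree of operating leverage = €1,113,843.60 / €547,543.60 = 2.0343.
So EBIT moves 2.0343 × (+18.2%) = +37.0%.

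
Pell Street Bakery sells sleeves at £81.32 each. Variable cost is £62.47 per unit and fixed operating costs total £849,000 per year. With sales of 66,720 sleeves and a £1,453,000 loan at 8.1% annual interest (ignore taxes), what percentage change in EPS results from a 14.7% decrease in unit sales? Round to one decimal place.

-63.5%

Contribution at this volume is 66,720 × £18.85 = £1,257,672.00.
Operating income = contribution − fixed costs = £1,257,672.00 − £849,000 = £408,672.00.
After interest of £117,693.00, pre-tax earnings = £290,979.00.
DCL = total CM / (EBIT − I) = £1,257,672.00 / £290,979.00 = 4.3222.
EPS therefore changes by 4.3222 × (-14.7%) = -63.5%.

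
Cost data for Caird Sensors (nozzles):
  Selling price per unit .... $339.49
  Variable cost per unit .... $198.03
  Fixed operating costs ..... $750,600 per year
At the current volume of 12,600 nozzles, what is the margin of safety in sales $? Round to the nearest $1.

$2,476,208

Each unit contributes $339.49 − $198.03 = $141.46. Break-even units = $750,600 ÷ $141.46 = 5,306.09; break-even revenue = 5,306.09 × $339.49 = $1,801,365.71.
Actual sales revenue = 12,600 × $339.49 = $4,277,574.00.
Margin of safety = $4,277,574.00 − $1,801,365.71 = $2,476,208.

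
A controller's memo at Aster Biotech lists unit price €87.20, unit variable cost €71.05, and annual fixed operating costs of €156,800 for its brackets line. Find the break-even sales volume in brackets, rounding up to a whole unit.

9,709 brackets

Each unit contributes €87.20 − €71.05 = €16.15.
Units to break even: €156,800 ÷ €16.15 = 9,708.98, rounded up to 9,709.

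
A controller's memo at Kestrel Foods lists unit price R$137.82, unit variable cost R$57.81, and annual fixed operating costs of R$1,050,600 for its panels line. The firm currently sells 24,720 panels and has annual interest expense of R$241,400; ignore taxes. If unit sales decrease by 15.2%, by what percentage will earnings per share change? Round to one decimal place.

Total contribution margin = 24,720 × R$80.01 = R$1,977,847.20.
EBIT = R$1,977,847.20 − R$1,050,600 = R$927,247.20.
Interest = R$241,400.00, so EBIT − I = R$685,847.20.
DCL = total CM / (EBIT − I) = R$1,977,847.20 / R$685,847.20 = 2.8838.
%ΔEPS = DCL × %ΔSales = 2.8838 × -15.2% = -43.8%.

-43.8%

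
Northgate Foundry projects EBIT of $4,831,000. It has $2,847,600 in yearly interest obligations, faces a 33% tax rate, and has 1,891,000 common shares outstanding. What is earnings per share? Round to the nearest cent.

Pre-tax income = $4,831,000 − $2,847,600.00 = $1,983,400.00.
After tax at 33%: net income = $1,983,400.00 × 0.67 = $1,328,878.00.
EPS = $1,328,878.00 ÷ 1,891,000 = $0.70.

$0.70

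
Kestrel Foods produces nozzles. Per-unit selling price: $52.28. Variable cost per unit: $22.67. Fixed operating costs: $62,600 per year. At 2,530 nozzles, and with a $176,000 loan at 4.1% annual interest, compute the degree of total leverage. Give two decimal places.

Contribution at this volume is 2,530 × $29.61 = $74,913.30.
EBIT = $74,913.30 − $62,600 = $12,313.30. Interest = $7,216.00, so EBIT − I = $5,097.30.
Degree of total leverage = total CM / (EBIT − interest) = $74,913.30 / $5,097.30 = 14.6967.

14.70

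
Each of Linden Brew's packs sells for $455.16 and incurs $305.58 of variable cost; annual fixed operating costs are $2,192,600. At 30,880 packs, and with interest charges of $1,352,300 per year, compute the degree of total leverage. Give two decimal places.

At 30,880 units, contribution = 30,880 × $149.58 = $4,619,030.40.
EBIT = $4,619,030.40 − $2,192,600 = $2,426,430.40. Interest = $1,352,300.00, so EBIT − I = $1,074,130.40.
Degree of total leverage = total CM / (EBIT − interest) = $4,619,030.40 / $1,074,130.40 = 4.3003.

4.30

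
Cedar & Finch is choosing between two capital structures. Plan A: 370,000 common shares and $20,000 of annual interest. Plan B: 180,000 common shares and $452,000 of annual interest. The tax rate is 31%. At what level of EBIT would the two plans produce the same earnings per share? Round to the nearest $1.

$861,263

At indifference, (EBIT − 20,000)(1 − t)/370,000 = (EBIT − 452,000)(1 − t)/180,000.
The (1 − t) factor cancels: (EBIT − 20,000) × 180,000 = (EBIT − 452,000) × 370,000.
EBIT × (370,000 − 180,000) = 452,000 × 370,000 − 20,000 × 180,000 = 163,640,000,000, so EBIT = 163,640,000,000 ÷ 190,000 = 861,263.16.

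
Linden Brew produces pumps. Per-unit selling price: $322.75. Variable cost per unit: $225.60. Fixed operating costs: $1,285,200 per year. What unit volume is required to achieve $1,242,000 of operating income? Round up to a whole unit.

Each unit contributes $322.75 − $225.60 = $97.15.
Need Q such that Q × $97.15 − $1,285,200 = $1,242,000, i.e. Q = $2,527,200 / $97.15 = 26,013.38 → 26,014.

26,014 pumps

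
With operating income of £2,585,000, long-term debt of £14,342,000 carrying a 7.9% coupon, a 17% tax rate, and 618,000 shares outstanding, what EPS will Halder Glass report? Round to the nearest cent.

£1.95

Interest = £1,133,018.00, so EBT = £2,585,000 − £1,133,018.00 = £1,451,982.00.
Net income = £1,451,982.00 × (1 − 0.17) = £1,205,145.06.
Per share: £1,205,145.06 / 618,000 shares = £1.95.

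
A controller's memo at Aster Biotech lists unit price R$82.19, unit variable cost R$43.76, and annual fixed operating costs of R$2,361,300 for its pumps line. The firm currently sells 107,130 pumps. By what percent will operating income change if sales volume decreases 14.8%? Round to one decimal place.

-34.7%

At 107,130 units, contribution = 107,130 × R$38.43 = R$4,117,005.90.
EBIT = R$4,117,005.90 − R$2,361,300 = R$1,755,705.90.
DOL = contribution ÷ EBIT = R$4,117,005.90 ÷ R$1,755,705.90 = 2.3449.
%ΔEBIT = DOL × %ΔSales = 2.3449 × -14.8% = -34.7%.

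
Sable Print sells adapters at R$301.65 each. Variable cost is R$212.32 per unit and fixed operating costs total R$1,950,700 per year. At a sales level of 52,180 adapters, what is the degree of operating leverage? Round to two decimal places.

Total contribution margin = 52,180 × R$89.33 = R$4,661,239.40.
EBIT = R$4,661,239.40 − R$1,950,700 = R$2,710,539.40.
DOL = contribution ÷ EBIT = R$4,661,239.40 ÷ R$2,710,539.40 = 1.7197.

1.72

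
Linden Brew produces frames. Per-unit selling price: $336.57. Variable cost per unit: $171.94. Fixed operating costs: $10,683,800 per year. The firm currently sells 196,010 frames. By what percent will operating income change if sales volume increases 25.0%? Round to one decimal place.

+37.4%

At 196,010 units, contribution = 196,010 × $164.63 = $32,269,126.30.
Subtracting fixed costs: EBIT = $32,269,126.30 − $10,683,800 = $21,585,326.30.
Degree of operating leverage = $32,269,126.30 / $21,585,326.30 = 1.4950.
%ΔEBIT = DOL × %ΔSales = 1.4950 × +25.0% = +37.4%.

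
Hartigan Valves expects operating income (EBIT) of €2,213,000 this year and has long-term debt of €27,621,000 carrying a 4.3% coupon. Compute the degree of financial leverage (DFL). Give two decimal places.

2.16

Annual interest charges come to €1,187,703.00.
Degree of financial leverage = EBIT / (EBIT − interest) = €2,213,000 / €1,025,297.00 = 2.1584.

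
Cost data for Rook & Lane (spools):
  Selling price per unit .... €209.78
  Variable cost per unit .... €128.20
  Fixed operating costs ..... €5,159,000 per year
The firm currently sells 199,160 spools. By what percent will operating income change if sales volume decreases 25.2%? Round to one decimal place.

Contribution at this volume is 199,160 × €81.58 = €16,247,472.80.
Subtracting fixed costs: EBIT = €16,247,472.80 − €5,159,000 = €11,088,472.80.
Degree of operating leverage = €16,247,472.80 / €11,088,472.80 = 1.4653.
%ΔEBIT = DOL × %ΔSales = 1.4653 × -25.2% = -36.9%.

-36.9%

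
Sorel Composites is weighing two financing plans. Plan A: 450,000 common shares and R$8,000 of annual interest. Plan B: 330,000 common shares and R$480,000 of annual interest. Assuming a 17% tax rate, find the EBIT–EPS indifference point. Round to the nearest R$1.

R$1,778,000

Set EPS_A = EPS_B: (EBIT − R$8,000)(1 − 0.17) ÷ 450,000 = (EBIT − R$480,000)(1 − 0.17) ÷ 330,000.
Cancelling (1 − t) and cross-multiplying: 330,000·(EBIT − 8,000) = 450,000·(EBIT − 480,000).
Solving, EBIT = (480,000·450,000 − 8,000·330,000) / (450,000 − 330,000) = 213,360,000,000 / 120,000 = 1,778,000.00.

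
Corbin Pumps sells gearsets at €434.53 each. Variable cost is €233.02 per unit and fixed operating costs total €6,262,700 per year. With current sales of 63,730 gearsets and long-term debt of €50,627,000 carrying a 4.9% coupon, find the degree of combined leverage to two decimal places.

At 63,730 units, contribution = 63,730 × €201.51 = €12,842,232.30.
EBIT = €12,842,232.30 − €6,262,700 = €6,579,532.30. Interest = €2,480,723.00, so EBIT − I = €4,098,809.30.
DCL = contribution ÷ (EBIT − I) = €12,842,232.30 ÷ €4,098,809.30 = 3.1332.

3.13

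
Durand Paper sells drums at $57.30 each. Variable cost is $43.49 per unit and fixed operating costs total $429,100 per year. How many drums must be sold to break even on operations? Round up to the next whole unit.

Contribution margin per unit = $57.30 − $43.49 = $13.81.
Break-even Q = $429,100 / $13.81 = 31,071.69 → 31,072 drums.

31,072 drums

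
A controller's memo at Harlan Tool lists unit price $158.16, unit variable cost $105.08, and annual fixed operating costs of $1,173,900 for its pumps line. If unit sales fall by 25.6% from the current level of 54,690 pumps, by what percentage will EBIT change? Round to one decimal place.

-43.0%

Contribution at this volume is 54,690 × $53.08 = $2,902,945.20.
Operating income = contribution − fixed costs = $2,902,945.20 − $1,173,900 = $1,729,045.20.
DOL = contribution ÷ EBIT = $2,902,945.20 ÷ $1,729,045.20 = 1.6789.
%ΔEBIT = DOL × %ΔSales = 1.6789 × -25.6% = -43.0%.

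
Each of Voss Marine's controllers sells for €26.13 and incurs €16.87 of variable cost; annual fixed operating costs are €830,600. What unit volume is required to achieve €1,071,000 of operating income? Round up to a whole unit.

Each unit contributes €26.13 − €16.87 = €9.26.
Units = (FC + target) / CM = (€830,600 + €1,071,000) / €9.26 = 205,356.37, so 205,357 controllers.

205,357 controllers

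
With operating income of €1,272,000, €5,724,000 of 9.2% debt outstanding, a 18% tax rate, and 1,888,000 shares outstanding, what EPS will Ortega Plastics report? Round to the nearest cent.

Interest = €526,608.00, so EBT = €1,272,000 − €526,608.00 = €745,392.00.
Net income = €745,392.00 × (1 − 0.18) = €611,221.44.
EPS = €611,221.44 ÷ 1,888,000 = €0.32.

€0.32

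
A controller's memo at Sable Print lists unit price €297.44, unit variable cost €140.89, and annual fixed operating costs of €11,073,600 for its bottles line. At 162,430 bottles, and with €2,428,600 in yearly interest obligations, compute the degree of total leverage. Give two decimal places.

2.13

Total contribution margin = 162,430 × €156.55 = €25,428,416.50.
Operating income = contribution − fixed costs = €25,428,416.50 − €11,073,600 = €14,354,816.50. Interest = €2,428,600.00, so EBIT − I = €11,926,216.50.
Degree of total leverage = total CM / (EBIT − interest) = €25,428,416.50 / €11,926,216.50 = 2.1321.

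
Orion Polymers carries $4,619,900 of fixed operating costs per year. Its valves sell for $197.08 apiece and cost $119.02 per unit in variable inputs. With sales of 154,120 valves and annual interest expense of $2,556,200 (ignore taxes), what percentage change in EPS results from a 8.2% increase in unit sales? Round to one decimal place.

+20.3%

At 154,120 units, contribution = 154,120 × $78.06 = $12,030,607.20.
Subtracting fixed costs: EBIT = $12,030,607.20 − $4,619,900 = $7,410,707.20.
After interest of $2,556,200.00, pre-tax earnings = $4,854,507.20.
DCL = total CM / (EBIT − I) = $12,030,607.20 / $4,854,507.20 = 2.4782.
EPS therefore changes by 2.4782 × (+8.2%) = +20.3%.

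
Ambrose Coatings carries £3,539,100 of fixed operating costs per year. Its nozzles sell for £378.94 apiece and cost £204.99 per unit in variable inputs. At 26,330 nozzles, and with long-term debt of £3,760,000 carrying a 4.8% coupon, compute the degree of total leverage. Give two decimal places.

5.32

Contribution at this volume is 26,330 × £173.95 = £4,580,103.50.
Subtracting fixed costs: EBIT = £4,580,103.50 − £3,539,100 = £1,041,003.50. Interest = £180,480.00, so EBIT − I = £860,523.50.
Degree of total leverage = total CM / (EBIT − interest) = £4,580,103.50 / £860,523.50 = 5.3225.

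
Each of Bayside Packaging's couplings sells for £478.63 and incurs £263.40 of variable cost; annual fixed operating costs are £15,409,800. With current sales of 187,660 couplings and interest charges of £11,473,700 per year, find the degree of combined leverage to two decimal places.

2.99

Contribution at this volume is 187,660 × £215.23 = £40,390,061.80.
EBIT = £40,390,061.80 − £15,409,800 = £24,980,261.80. Interest = £11,473,700.00.
DOL = £40,390,061.80 ÷ £24,980,261.80 = 1.6169; DFL = £24,980,261.80 ÷ £13,506,561.80 = 1.8495.
Combined leverage = 1.6169 × 1.8495 = 2.9905.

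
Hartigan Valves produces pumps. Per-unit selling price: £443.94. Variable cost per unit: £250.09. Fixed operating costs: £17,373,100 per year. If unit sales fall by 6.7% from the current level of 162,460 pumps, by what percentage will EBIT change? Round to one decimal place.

At 162,460 units, contribution = 162,460 × £193.85 = £31,492,871.00.
Subtracting fixed costs: EBIT = £31,492,871.00 − £17,373,100 = £14,119,771.00.
Degree of operating leverage = £31,492,871.00 / £14,119,771.00 = 2.2304.
%ΔEBIT = DOL × %ΔSales = 2.2304 × -6.7% = -14.9%.

-14.9%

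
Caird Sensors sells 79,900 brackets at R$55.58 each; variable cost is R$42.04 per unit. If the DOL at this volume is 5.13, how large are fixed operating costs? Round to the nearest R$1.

Contribution at this volume is 79,900 × R$13.54 = R$1,081,846.00.
DOL = contribution / EBIT, so EBIT = R$1,081,846.00 / 5.13 = R$210,886.16.
And FC = contribution − EBIT = R$1,081,846.00 − R$210,886.16 = R$870,960.

R$870,960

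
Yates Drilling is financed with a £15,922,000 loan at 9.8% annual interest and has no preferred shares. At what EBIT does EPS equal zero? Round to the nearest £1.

£1,560,356

Annual interest = 9.8% × £15,922,000 = £1,560,356.00.
With no preferred dividends, EPS = 0 when EBIT exactly covers interest, so the financial break-even EBIT is £1,560,356.00.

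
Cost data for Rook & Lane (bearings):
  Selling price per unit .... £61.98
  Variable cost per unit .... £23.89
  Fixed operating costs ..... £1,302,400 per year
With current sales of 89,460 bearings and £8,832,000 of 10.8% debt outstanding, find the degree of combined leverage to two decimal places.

At 89,460 units, contribution = 89,460 × £38.09 = £3,407,531.40.
Subtracting fixed costs: EBIT = £3,407,531.40 − £1,302,400 = £2,105,131.40. Interest = £953,856.00, so EBIT − I = £1,151,275.40.
Degree of total leverage = total CM / (EBIT − interest) = £3,407,531.40 / £1,151,275.40 = 2.9598.

2.96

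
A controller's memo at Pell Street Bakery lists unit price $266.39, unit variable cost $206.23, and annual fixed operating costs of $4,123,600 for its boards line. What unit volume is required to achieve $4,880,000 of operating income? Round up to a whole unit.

149,661 boards

Contribution margin per unit = $266.39 − $206.23 = $60.16.
Units = (FC + target) / CM = ($4,123,600 + $4,880,000) / $60.16 = 149,660.90, so 149,661 boards.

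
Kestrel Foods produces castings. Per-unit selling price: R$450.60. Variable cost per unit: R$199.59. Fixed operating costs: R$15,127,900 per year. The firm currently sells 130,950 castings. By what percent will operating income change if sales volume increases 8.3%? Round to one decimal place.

Contribution at this volume is 130,950 × R$251.01 = R$32,869,759.50.
Subtracting fixed costs: EBIT = R$32,869,759.50 − R$15,127,900 = R$17,741,859.50.
DOL = contribution ÷ EBIT = R$32,869,759.50 ÷ R$17,741,859.50 = 1.8527.
Operating income changes by 1.8527 × +8.3% = +15.4%.

+15.4%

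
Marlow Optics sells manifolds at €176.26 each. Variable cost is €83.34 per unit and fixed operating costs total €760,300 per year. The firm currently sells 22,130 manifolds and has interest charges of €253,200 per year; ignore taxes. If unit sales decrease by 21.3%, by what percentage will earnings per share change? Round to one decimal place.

-42.0%

At 22,130 units, contribution = 22,130 × €92.92 = €2,056,319.60.
Operating income = contribution − fixed costs = €2,056,319.60 − €760,300 = €1,296,019.60.
After interest of €253,200.00, pre-tax earnings = €1,042,819.60.
Degree of combined leverage = contribution ÷ (EBIT − I) = €2,056,319.60 ÷ €1,042,819.60 = 1.9719.
%ΔEPS = DCL × %ΔSales = 1.9719 × -21.3% = -42.0%.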